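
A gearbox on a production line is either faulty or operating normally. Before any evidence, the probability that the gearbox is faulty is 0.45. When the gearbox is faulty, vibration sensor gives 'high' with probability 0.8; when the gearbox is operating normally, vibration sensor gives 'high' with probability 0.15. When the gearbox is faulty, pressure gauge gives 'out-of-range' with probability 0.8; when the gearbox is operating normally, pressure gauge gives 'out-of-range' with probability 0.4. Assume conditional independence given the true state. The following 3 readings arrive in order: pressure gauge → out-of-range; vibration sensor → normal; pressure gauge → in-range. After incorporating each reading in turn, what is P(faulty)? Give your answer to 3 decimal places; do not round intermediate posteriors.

After pressure gauge='out-of-range': P(faulty) = 0.8·0.4500 / (0.8·0.4500 + 0.4·0.5500) ≈ 0.6207
After vibration sensor='normal': P(faulty) = 0.2·0.6207 / (0.2·0.6207 + 0.85·0.3793) ≈ 0.2780
After pressure gauge='in-range': P(faulty) = 0.2·0.2780 / (0.2·0.2780 + 0.6·0.7220) ≈ 0.1137

0.114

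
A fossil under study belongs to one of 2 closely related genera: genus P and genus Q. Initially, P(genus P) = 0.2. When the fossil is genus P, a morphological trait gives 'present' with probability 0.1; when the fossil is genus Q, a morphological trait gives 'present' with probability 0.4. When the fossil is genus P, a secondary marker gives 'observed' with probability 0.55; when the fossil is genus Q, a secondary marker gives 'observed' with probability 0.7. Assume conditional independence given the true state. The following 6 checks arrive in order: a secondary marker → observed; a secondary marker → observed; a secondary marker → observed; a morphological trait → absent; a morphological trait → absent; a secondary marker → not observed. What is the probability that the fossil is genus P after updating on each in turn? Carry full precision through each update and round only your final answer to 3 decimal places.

After a secondary marker='observed': P(genus P) = 0.55·0.2000 / (0.55·0.2000 + 0.7·0.8000) ≈ 0.1642
After a secondary marker='observed': P(genus P) = 0.55·0.1642 / (0.55·0.1642 + 0.7·0.8358) ≈ 0.1337
After a secondary marker='observed': P(genus P) = 0.55·0.1337 / (0.55·0.1337 + 0.7·0.8663) ≈ 0.1081
After a morphological trait='absent': P(genus P) = 0.9·0.1081 / (0.9·0.1081 + 0.6·0.8919) ≈ 0.1539
After a morphological trait='absent': P(genus P) = 0.9·0.1539 / (0.9·0.1539 + 0.6·0.8461) ≈ 0.2144
After a secondary marker='not observed': P(genus P) = 0.45·0.2144 / (0.45·0.2144 + 0.3·0.7856) ≈ 0.2904

0.290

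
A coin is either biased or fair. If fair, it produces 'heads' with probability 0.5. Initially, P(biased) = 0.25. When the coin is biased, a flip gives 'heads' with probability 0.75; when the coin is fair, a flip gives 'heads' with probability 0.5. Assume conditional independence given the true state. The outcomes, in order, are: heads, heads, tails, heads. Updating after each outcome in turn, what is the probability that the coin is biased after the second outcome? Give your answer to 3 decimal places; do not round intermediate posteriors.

After 'heads': P(biased) = 0.75·0.2500 / (0.75·0.2500 + 0.5·0.7500) ≈ 0.3333
After 'heads': P(biased) = 0.75·0.3333 / (0.75·0.3333 + 0.5·0.6667) ≈ 0.4286

0.429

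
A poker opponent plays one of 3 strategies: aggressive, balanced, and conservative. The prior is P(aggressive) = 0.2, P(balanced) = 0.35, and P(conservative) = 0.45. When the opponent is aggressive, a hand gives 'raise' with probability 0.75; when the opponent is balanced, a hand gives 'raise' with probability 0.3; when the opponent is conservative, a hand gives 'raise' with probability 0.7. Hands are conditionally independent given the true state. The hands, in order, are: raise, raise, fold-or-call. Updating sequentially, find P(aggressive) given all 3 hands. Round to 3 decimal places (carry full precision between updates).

After 'raise': normaliser = 0.75·0.2000 + 0.3·0.3500 + 0.7·0.4500; P(aggressive) ≈ 0.2632, P(balanced) ≈ 0.1842, P(conservative) ≈ 0.5526
After 'raise': normaliser = 0.75·0.2632 + 0.3·0.1842 + 0.7·0.5526; P(aggressive) ≈ 0.3086, P(balanced) ≈ 0.0864, P(conservative) ≈ 0.6049
After 'fold-or-call': normaliser = 0.25·0.3086 + 0.7·0.0864 + 0.3·0.6049; P(aggressive) ≈ 0.2418, P(balanced) ≈ 0.1896, P(conservative) ≈ 0.5687

0.242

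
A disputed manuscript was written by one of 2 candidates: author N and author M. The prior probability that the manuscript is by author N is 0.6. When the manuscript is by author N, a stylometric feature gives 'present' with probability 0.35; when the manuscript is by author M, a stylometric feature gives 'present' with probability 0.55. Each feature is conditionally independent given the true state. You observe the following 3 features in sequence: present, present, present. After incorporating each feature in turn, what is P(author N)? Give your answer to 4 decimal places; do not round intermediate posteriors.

After 'present': P(author N) = 0.35·0.6000 / (0.35·0.6000 + 0.55·0.4000) ≈ 0.4884
After 'present': P(author N) = 0.35·0.4884 / (0.35·0.4884 + 0.55·0.5116) ≈ 0.3779
After 'present': P(author N) = 0.35·0.3779 / (0.35·0.3779 + 0.55·0.6221) ≈ 0.2788

0.2788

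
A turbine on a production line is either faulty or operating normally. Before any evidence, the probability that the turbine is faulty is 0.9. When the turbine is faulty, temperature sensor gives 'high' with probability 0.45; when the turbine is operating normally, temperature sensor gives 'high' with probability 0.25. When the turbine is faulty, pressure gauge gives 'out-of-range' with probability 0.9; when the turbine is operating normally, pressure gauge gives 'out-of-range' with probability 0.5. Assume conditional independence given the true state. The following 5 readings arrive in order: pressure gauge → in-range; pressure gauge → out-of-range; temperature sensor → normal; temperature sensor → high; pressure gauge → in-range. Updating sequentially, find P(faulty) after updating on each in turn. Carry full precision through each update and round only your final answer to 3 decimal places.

0.461

After pressure gauge='in-range': P(faulty) = 0.1·0.9000 / (0.1·0.9000 + 0.5·0.1000) ≈ 0.6429
After pressure gauge='out-of-range': P(faulty) = 0.9·0.6429 / (0.9·0.6429 + 0.5·0.3571) ≈ 0.7642
After temperature sensor='normal': P(faulty) = 0.55·0.7642 / (0.55·0.7642 + 0.75·0.2358) ≈ 0.7038
After temperature sensor='high': P(faulty) = 0.45·0.7038 / (0.45·0.7038 + 0.25·0.2962) ≈ 0.8105
After pressure gauge='in-range': P(faulty) = 0.1·0.8105 / (0.1·0.8105 + 0.5·0.1895) ≈ 0.4610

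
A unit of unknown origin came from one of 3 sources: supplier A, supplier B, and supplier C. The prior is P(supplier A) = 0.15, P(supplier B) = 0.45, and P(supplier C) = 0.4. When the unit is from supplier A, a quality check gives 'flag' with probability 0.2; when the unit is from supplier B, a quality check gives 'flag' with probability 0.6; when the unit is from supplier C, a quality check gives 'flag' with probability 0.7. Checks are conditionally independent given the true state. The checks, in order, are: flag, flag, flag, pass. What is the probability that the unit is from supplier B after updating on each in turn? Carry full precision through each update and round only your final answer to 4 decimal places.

After 'flag': normaliser = 0.2·0.1500 + 0.6·0.4500 + 0.7·0.4000; P(supplier A) ≈ 0.0517, P(supplier B) ≈ 0.4655, P(supplier C) ≈ 0.4828
After 'flag': normaliser = 0.2·0.0517 + 0.6·0.4655 + 0.7·0.4828; P(supplier A) ≈ 0.0165, P(supplier B) ≈ 0.4451, P(supplier C) ≈ 0.5385
After 'flag': normaliser = 0.2·0.0165 + 0.6·0.4451 + 0.7·0.5385; P(supplier A) ≈ 0.0051, P(supplier B) ≈ 0.4126, P(supplier C) ≈ 0.5823
After 'pass': normaliser = 0.8·0.0051 + 0.4·0.4126 + 0.3·0.5823; P(supplier A) ≈ 0.0119, P(supplier B) ≈ 0.4800, P(supplier C) ≈ 0.5081

0.4800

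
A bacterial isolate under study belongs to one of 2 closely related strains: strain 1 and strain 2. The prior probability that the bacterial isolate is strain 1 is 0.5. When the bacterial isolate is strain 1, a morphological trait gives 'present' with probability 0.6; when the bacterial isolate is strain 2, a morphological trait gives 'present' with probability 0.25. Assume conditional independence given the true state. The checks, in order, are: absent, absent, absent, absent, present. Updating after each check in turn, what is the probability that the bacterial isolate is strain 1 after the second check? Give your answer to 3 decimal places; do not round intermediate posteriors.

0.221

Each posterior becomes the prior for the next update.
After 'absent': P(strain 1) = 0.4·0.5000 / (0.4·0.5000 + 0.75·0.5000) ≈ 0.3478
After 'absent': P(strain 1) = 0.4·0.3478 / (0.4·0.3478 + 0.75·0.6522) ≈ 0.2215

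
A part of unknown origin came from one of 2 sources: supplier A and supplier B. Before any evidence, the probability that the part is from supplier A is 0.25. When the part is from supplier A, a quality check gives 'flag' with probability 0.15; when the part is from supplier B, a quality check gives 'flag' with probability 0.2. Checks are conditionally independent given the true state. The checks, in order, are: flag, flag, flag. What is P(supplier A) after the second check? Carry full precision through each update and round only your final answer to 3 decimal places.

After 'flag': P(supplier A) = 0.15·0.2500 / (0.15·0.2500 + 0.2·0.7500) ≈ 0.2000
After 'flag': P(supplier A) = 0.15·0.2000 / (0.15·0.2000 + 0.2·0.8000) ≈ 0.1579

0.158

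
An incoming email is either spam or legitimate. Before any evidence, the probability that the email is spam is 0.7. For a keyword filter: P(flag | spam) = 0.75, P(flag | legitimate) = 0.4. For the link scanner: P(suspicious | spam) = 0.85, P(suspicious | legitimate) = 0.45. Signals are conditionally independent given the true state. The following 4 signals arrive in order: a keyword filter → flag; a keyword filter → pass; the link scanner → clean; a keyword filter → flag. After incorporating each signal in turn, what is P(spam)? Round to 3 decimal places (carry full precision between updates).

0.482

After a keyword filter='flag': P(spam) = 0.75·0.7000 / (0.75·0.7000 + 0.4·0.3000) ≈ 0.8140
After a keyword filter='pass': P(spam) = 0.25·0.8140 / (0.25·0.8140 + 0.6·0.1860) ≈ 0.6458
After the link scanner='clean': P(spam) = 0.15·0.6458 / (0.15·0.6458 + 0.55·0.3542) ≈ 0.3321
After a keyword filter='flag': P(spam) = 0.75·0.3321 / (0.75·0.3321 + 0.4·0.6679) ≈ 0.4824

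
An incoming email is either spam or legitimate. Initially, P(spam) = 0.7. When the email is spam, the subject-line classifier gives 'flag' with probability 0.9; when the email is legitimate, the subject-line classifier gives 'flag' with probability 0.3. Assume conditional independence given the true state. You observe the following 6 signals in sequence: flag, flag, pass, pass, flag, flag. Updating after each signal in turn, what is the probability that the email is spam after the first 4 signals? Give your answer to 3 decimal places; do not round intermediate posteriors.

0.300

After 'flag': P(spam) = 0.9·0.7000 / (0.9·0.7000 + 0.3·0.3000) ≈ 0.8750
After 'flag': P(spam) = 0.9·0.8750 / (0.9·0.8750 + 0.3·0.1250) ≈ 0.9545
After 'pass': P(spam) = 0.1·0.9545 / (0.1·0.9545 + 0.7·0.0455) ≈ 0.7500
After 'pass': P(spam) = 0.1·0.7500 / (0.1·0.7500 + 0.7·0.2500) ≈ 0.3000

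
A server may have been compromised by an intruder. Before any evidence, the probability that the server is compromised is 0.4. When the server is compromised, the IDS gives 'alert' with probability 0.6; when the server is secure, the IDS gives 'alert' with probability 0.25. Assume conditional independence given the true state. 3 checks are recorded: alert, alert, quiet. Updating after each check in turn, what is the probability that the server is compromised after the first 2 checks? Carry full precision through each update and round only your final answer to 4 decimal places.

After 'alert': P(compromised) = 0.6·0.4000 / (0.6·0.4000 + 0.25·0.6000) ≈ 0.6154
After 'alert': P(compromised) = 0.6·0.6154 / (0.6·0.6154 + 0.25·0.3846) ≈ 0.7934

0.7934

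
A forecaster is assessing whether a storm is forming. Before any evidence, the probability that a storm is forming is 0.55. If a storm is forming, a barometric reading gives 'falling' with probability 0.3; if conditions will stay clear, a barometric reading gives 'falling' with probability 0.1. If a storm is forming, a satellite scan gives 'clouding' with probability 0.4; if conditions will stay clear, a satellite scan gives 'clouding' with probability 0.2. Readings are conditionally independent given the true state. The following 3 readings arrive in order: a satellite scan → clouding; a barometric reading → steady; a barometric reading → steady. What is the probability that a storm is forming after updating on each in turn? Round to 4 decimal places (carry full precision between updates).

After a satellite scan='clouding': P(storm) = 0.4·0.5500 / (0.4·0.5500 + 0.2·0.4500) ≈ 0.7097
After a barometric reading='steady': P(storm) = 0.7·0.7097 / (0.7·0.7097 + 0.9·0.2903) ≈ 0.6553
After a barometric reading='steady': P(storm) = 0.7·0.6553 / (0.7·0.6553 + 0.9·0.3447) ≈ 0.5966

0.5966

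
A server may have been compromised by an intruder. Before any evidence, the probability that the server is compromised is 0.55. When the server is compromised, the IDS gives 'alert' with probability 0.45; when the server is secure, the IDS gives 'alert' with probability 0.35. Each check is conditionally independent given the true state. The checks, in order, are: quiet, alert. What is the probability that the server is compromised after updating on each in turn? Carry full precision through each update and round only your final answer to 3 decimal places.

0.571

Apply Bayes' rule sequentially, carrying P(compromised) forward.
After 'quiet': P(compromised) = 0.55·0.5500 / (0.55·0.5500 + 0.65·0.4500) ≈ 0.5084
After 'alert': P(compromised) = 0.45·0.5084 / (0.45·0.5084 + 0.35·0.4916) ≈ 0.5708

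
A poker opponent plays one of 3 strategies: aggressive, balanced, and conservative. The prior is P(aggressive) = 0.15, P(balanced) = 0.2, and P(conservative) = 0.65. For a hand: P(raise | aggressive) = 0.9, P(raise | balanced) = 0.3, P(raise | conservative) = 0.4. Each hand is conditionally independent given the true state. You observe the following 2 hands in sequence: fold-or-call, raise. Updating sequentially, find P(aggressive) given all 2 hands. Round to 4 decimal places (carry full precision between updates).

0.0638

Apply Bayes' rule sequentially, carrying P(aggressive) forward.
After 'fold-or-call': normaliser = 0.1·0.1500 + 0.7·0.2000 + 0.6·0.6500; P(aggressive) ≈ 0.0275, P(balanced) ≈ 0.2569, P(conservative) ≈ 0.7156
After 'raise': normaliser = 0.9·0.0275 + 0.3·0.2569 + 0.4·0.7156; P(aggressive) ≈ 0.0638, P(balanced) ≈ 0.1986, P(conservative) ≈ 0.7376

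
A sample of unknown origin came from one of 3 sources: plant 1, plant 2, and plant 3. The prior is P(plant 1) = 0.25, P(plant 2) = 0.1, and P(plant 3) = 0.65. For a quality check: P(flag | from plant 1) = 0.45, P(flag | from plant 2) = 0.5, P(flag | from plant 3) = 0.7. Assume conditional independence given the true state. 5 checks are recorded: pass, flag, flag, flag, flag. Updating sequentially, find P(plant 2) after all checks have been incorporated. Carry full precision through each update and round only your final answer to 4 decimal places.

After 'pass': normaliser = 0.55·0.2500 + 0.5·0.1000 + 0.3·0.6500; P(plant 1) ≈ 0.3595, P(plant 2) ≈ 0.1307, P(plant 3) ≈ 0.5098
After 'flag': normaliser = 0.45·0.3595 + 0.5·0.1307 + 0.7·0.5098; P(plant 1) ≈ 0.2770, P(plant 2) ≈ 0.1119, P(plant 3) ≈ 0.6111
After 'flag': normaliser = 0.45·0.2770 + 0.5·0.1119 + 0.7·0.6111; P(plant 1) ≈ 0.2049, P(plant 2) ≈ 0.0920, P(plant 3) ≈ 0.7031
After 'flag': normaliser = 0.45·0.2049 + 0.5·0.0920 + 0.7·0.7031; P(plant 1) ≈ 0.1463, P(plant 2) ≈ 0.0730, P(plant 3) ≈ 0.7808
After 'flag': normaliser = 0.45·0.1463 + 0.5·0.0730 + 0.7·0.7808; P(plant 1) ≈ 0.1014, P(plant 2) ≈ 0.0562, P(plant 3) ≈ 0.8423

0.0562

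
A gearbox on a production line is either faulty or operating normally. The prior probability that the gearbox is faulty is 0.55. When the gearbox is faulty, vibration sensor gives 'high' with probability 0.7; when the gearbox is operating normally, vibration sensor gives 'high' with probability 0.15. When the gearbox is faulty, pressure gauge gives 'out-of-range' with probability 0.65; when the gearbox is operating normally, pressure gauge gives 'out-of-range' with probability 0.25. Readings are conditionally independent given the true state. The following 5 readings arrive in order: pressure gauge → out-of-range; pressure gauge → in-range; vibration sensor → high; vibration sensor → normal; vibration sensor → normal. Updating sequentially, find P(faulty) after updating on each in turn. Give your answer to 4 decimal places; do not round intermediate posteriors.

Apply Bayes' rule sequentially, carrying P(faulty) forward.
After pressure gauge='out-of-range': P(faulty) = 0.65·0.5500 / (0.65·0.5500 + 0.25·0.4500) ≈ 0.7606
After pressure gauge='in-range': P(faulty) = 0.35·0.7606 / (0.35·0.7606 + 0.75·0.2394) ≈ 0.5973
After vibration sensor='high': P(faulty) = 0.7·0.5973 / (0.7·0.5973 + 0.15·0.4027) ≈ 0.8737
After vibration sensor='normal': P(faulty) = 0.3·0.8737 / (0.3·0.8737 + 0.85·0.1263) ≈ 0.7095
After vibration sensor='normal': P(faulty) = 0.3·0.7095 / (0.3·0.7095 + 0.85·0.2905) ≈ 0.4630

0.4630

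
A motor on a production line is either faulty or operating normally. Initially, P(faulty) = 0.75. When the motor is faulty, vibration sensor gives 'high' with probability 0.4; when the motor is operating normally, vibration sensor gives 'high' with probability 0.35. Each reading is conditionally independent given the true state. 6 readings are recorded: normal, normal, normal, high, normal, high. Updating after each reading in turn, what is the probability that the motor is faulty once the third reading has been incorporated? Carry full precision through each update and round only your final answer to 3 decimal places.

0.702

After 'normal': P(faulty) = 0.6·0.7500 / (0.6·0.7500 + 0.65·0.2500) ≈ 0.7347
After 'normal': P(faulty) = 0.6·0.7347 / (0.6·0.7347 + 0.65·0.2653) ≈ 0.7188
After 'normal': P(faulty) = 0.6·0.7188 / (0.6·0.7188 + 0.65·0.2812) ≈ 0.7023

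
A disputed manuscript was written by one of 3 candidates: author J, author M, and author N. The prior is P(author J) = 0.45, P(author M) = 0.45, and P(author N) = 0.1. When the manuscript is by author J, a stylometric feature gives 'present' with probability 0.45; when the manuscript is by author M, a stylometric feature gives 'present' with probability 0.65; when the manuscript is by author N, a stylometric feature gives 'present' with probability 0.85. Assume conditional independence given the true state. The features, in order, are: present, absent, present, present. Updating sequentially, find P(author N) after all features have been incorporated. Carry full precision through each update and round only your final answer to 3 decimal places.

0.123

After 'present': normaliser = 0.45·0.4500 + 0.65·0.4500 + 0.85·0.1000; P(author J) ≈ 0.3491, P(author M) ≈ 0.5043, P(author N) ≈ 0.1466
After 'absent': normaliser = 0.55·0.3491 + 0.35·0.5043 + 0.15·0.1466; P(author J) ≈ 0.4917, P(author M) ≈ 0.4520, P(author N) ≈ 0.0563
After 'present': normaliser = 0.45·0.4917 + 0.65·0.4520 + 0.85·0.0563; P(author J) ≈ 0.3931, P(author M) ≈ 0.5219, P(author N) ≈ 0.0850
After 'present': normaliser = 0.45·0.3931 + 0.65·0.5219 + 0.85·0.0850; P(author J) ≈ 0.3006, P(author M) ≈ 0.5766, P(author N) ≈ 0.1228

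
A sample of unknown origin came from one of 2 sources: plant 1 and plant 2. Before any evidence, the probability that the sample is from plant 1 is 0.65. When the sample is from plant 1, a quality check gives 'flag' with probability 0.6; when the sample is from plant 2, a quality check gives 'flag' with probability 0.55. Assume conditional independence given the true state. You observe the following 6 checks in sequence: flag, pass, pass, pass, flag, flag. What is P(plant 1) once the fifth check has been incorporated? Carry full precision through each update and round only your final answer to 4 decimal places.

0.6082

Each posterior becomes the prior for the next update.
After 'flag': P(plant 1) = 0.6·0.6500 / (0.6·0.6500 + 0.55·0.3500) ≈ 0.6695
After 'pass': P(plant 1) = 0.4·0.6695 / (0.4·0.6695 + 0.45·0.3305) ≈ 0.6430
After 'pass': P(plant 1) = 0.4·0.6430 / (0.4·0.6430 + 0.45·0.3570) ≈ 0.6155
After 'pass': P(plant 1) = 0.4·0.6155 / (0.4·0.6155 + 0.45·0.3845) ≈ 0.5873
After 'flag': P(plant 1) = 0.6·0.5873 / (0.6·0.5873 + 0.55·0.4127) ≈ 0.6082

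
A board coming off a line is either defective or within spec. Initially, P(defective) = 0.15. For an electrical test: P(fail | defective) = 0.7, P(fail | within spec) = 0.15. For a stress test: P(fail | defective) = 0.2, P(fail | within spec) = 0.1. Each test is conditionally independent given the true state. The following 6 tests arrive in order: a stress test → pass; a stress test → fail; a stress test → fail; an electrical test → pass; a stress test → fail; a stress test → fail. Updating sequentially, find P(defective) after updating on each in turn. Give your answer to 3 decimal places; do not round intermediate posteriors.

0.470

After a stress test='pass': P(defective) = 0.8·0.1500 / (0.8·0.1500 + 0.9·0.8500) ≈ 0.1356
After a stress test='fail': P(defective) = 0.2·0.1356 / (0.2·0.1356 + 0.1·0.8644) ≈ 0.2388
After a stress test='fail': P(defective) = 0.2·0.2388 / (0.2·0.2388 + 0.1·0.7612) ≈ 0.3855
After an electrical test='pass': P(defective) = 0.3·0.3855 / (0.3·0.3855 + 0.85·0.6145) ≈ 0.1813
After a stress test='fail': P(defective) = 0.2·0.1813 / (0.2·0.1813 + 0.1·0.8187) ≈ 0.3070
After a stress test='fail': P(defective) = 0.2·0.3070 / (0.2·0.3070 + 0.1·0.6930) ≈ 0.4697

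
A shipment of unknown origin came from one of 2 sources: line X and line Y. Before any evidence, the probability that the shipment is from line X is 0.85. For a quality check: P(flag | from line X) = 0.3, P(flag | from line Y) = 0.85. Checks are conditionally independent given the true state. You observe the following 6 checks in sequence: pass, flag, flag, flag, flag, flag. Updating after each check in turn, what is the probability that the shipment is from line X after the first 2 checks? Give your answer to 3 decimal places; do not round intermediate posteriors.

0.903

After 'pass': P(line X) = 0.7·0.8500 / (0.7·0.8500 + 0.15·0.1500) ≈ 0.9636
After 'flag': P(line X) = 0.3·0.9636 / (0.3·0.9636 + 0.85·0.0364) ≈ 0.9032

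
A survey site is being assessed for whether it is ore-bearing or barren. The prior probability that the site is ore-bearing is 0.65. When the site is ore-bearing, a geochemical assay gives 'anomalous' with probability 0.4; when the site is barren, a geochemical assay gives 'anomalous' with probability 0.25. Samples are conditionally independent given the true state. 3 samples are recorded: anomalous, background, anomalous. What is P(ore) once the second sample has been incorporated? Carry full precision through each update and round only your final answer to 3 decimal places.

Apply Bayes' rule sequentially, carrying P(ore) forward.
After 'anomalous': P(ore) = 0.4·0.6500 / (0.4·0.6500 + 0.25·0.3500) ≈ 0.7482
After 'background': P(ore) = 0.6·0.7482 / (0.6·0.7482 + 0.75·0.2518) ≈ 0.7039

0.704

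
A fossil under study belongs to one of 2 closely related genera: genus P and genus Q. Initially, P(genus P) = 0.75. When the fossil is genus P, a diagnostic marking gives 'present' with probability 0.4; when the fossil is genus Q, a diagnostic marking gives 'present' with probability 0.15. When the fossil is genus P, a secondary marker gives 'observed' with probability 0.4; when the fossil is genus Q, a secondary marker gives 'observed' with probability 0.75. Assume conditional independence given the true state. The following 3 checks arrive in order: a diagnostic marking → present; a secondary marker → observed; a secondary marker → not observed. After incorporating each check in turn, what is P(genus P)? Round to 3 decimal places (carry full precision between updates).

0.911

Apply Bayes' rule sequentially, carrying P(genus P) forward.
After a diagnostic marking='present': P(genus P) = 0.4·0.7500 / (0.4·0.7500 + 0.15·0.2500) ≈ 0.8889
After a secondary marker='observed': P(genus P) = 0.4·0.8889 / (0.4·0.8889 + 0.75·0.1111) ≈ 0.8101
After a secondary marker='not observed': P(genus P) = 0.6·0.8101 / (0.6·0.8101 + 0.25·0.1899) ≈ 0.9110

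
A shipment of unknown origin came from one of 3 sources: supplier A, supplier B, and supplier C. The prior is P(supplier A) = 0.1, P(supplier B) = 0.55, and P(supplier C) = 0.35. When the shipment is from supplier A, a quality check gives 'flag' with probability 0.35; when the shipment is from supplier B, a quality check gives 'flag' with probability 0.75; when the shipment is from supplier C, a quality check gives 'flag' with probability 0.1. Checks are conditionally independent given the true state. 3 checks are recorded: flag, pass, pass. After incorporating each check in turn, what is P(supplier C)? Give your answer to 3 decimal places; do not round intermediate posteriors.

After 'flag': normaliser = 0.35·0.1000 + 0.75·0.5500 + 0.1·0.3500; P(supplier A) ≈ 0.0725, P(supplier B) ≈ 0.8549, P(supplier C) ≈ 0.0725
After 'pass': normaliser = 0.65·0.0725 + 0.25·0.8549 + 0.9·0.0725; P(supplier A) ≈ 0.1446, P(supplier B) ≈ 0.6553, P(supplier C) ≈ 0.2002
After 'pass': normaliser = 0.65·0.1446 + 0.25·0.6553 + 0.9·0.2002; P(supplier A) ≈ 0.2146, P(supplier B) ≈ 0.3741, P(supplier C) ≈ 0.4114

0.411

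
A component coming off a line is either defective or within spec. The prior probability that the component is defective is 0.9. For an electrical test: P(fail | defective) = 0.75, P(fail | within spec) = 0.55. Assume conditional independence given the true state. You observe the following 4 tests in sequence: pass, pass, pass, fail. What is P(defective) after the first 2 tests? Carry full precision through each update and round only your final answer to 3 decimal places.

0.735

After 'pass': P(defective) = 0.25·0.9000 / (0.25·0.9000 + 0.45·0.1000) ≈ 0.8333
After 'pass': P(defective) = 0.25·0.8333 / (0.25·0.8333 + 0.45·0.1667) ≈ 0.7353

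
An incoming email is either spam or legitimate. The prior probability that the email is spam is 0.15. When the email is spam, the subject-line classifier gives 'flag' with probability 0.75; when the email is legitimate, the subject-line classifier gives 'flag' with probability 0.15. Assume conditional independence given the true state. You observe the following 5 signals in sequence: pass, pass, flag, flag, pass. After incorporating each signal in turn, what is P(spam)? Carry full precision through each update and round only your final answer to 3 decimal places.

0.101

After 'pass': P(spam) = 0.25·0.1500 / (0.25·0.1500 + 0.85·0.8500) ≈ 0.0493
After 'pass': P(spam) = 0.25·0.0493 / (0.25·0.0493 + 0.85·0.9507) ≈ 0.0150
After 'flag': P(spam) = 0.75·0.0150 / (0.75·0.0150 + 0.15·0.9850) ≈ 0.0709
After 'flag': P(spam) = 0.75·0.0709 / (0.75·0.0709 + 0.15·0.9291) ≈ 0.2762
After 'pass': P(spam) = 0.25·0.2762 / (0.25·0.2762 + 0.85·0.7238) ≈ 0.1009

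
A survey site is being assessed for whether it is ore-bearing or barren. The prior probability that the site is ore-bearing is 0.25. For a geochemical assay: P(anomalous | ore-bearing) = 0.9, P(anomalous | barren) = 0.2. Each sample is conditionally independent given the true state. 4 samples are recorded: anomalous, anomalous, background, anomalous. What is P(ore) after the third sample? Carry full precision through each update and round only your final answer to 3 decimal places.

After 'anomalous': P(ore) = 0.9·0.2500 / (0.9·0.2500 + 0.2·0.7500) ≈ 0.6000
After 'anomalous': P(ore) = 0.9·0.6000 / (0.9·0.6000 + 0.2·0.4000) ≈ 0.8710
After 'background': P(ore) = 0.1·0.8710 / (0.1·0.8710 + 0.8·0.1290) ≈ 0.4576

0.458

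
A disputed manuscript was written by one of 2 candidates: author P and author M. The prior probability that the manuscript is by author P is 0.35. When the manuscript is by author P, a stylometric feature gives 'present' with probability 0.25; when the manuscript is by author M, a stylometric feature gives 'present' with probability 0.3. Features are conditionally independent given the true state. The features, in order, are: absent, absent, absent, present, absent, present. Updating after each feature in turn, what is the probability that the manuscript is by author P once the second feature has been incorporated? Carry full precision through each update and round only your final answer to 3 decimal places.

After 'absent': P(author P) = 0.75·0.3500 / (0.75·0.3500 + 0.7·0.6500) ≈ 0.3659
After 'absent': P(author P) = 0.75·0.3659 / (0.75·0.3659 + 0.7·0.6341) ≈ 0.3820

0.382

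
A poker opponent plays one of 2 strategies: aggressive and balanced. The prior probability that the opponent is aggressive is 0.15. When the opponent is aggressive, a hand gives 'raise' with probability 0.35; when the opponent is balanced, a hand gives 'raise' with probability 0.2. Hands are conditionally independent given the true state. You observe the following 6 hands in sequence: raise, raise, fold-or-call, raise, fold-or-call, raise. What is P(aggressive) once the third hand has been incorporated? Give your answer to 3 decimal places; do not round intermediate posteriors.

After 'raise': P(aggressive) = 0.35·0.1500 / (0.35·0.1500 + 0.2·0.8500) ≈ 0.2360
After 'raise': P(aggressive) = 0.35·0.2360 / (0.35·0.2360 + 0.2·0.7640) ≈ 0.3508
After 'fold-or-call': P(aggressive) = 0.65·0.3508 / (0.65·0.3508 + 0.8·0.6492) ≈ 0.3051

0.305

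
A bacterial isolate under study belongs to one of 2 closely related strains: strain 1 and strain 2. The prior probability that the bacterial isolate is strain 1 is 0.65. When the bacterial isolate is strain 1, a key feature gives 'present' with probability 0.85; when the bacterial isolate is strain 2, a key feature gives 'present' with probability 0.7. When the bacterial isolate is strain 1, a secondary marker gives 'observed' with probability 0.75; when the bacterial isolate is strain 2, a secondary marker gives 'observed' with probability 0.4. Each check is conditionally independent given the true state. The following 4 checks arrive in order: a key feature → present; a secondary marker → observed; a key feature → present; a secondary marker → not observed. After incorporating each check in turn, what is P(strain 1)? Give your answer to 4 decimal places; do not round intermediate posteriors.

After a key feature='present': P(strain 1) = 0.85·0.6500 / (0.85·0.6500 + 0.7·0.3500) ≈ 0.6928
After a secondary marker='observed': P(strain 1) = 0.75·0.6928 / (0.75·0.6928 + 0.4·0.3072) ≈ 0.8087
After a key feature='present': P(strain 1) = 0.85·0.8087 / (0.85·0.8087 + 0.7·0.1913) ≈ 0.8370
After a secondary marker='not observed': P(strain 1) = 0.25·0.8370 / (0.25·0.8370 + 0.6·0.1630) ≈ 0.6815

0.6815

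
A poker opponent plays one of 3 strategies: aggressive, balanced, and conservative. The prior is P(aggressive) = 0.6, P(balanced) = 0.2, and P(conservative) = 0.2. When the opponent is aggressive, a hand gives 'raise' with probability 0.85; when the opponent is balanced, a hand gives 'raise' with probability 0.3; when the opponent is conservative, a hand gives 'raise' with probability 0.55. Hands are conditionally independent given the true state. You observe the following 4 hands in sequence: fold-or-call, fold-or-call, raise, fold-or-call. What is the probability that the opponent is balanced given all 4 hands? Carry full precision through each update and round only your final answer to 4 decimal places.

0.6367

After 'fold-or-call': normaliser = 0.15·0.6000 + 0.7·0.2000 + 0.45·0.2000; P(aggressive) ≈ 0.2812, P(balanced) ≈ 0.4375, P(conservative) ≈ 0.2812
After 'fold-or-call': normaliser = 0.15·0.2812 + 0.7·0.4375 + 0.45·0.2812; P(aggressive) ≈ 0.0888, P(balanced) ≈ 0.6447, P(conservative) ≈ 0.2664
After 'raise': normaliser = 0.85·0.0888 + 0.3·0.6447 + 0.55·0.2664; P(aggressive) ≈ 0.1817, P(balanced) ≈ 0.4656, P(conservative) ≈ 0.3527
After 'fold-or-call': normaliser = 0.15·0.1817 + 0.7·0.4656 + 0.45·0.3527; P(aggressive) ≈ 0.0532, P(balanced) ≈ 0.6367, P(conservative) ≈ 0.3101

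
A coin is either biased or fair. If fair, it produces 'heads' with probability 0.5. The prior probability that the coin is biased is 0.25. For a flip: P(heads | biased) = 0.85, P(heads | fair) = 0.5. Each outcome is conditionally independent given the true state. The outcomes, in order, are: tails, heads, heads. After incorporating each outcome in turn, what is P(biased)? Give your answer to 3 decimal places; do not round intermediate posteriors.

After 'tails': P(biased) = 0.15·0.2500 / (0.15·0.2500 + 0.5·0.7500) ≈ 0.0909
After 'heads': P(biased) = 0.85·0.0909 / (0.85·0.0909 + 0.5·0.9091) ≈ 0.1453
After 'heads': P(biased) = 0.85·0.1453 / (0.85·0.1453 + 0.5·0.8547) ≈ 0.2242

0.224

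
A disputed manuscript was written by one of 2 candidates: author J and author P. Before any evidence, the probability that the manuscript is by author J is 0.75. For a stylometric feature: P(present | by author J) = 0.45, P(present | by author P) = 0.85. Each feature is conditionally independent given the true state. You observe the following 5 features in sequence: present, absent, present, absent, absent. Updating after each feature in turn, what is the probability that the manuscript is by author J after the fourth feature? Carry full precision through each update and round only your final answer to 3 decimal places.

0.919

After 'present': P(author J) = 0.45·0.7500 / (0.45·0.7500 + 0.85·0.2500) ≈ 0.6136
After 'absent': P(author J) = 0.55·0.6136 / (0.55·0.6136 + 0.15·0.3864) ≈ 0.8534
After 'present': P(author J) = 0.45·0.8534 / (0.45·0.8534 + 0.85·0.1466) ≈ 0.7551
After 'absent': P(author J) = 0.55·0.7551 / (0.55·0.7551 + 0.15·0.2449) ≈ 0.9187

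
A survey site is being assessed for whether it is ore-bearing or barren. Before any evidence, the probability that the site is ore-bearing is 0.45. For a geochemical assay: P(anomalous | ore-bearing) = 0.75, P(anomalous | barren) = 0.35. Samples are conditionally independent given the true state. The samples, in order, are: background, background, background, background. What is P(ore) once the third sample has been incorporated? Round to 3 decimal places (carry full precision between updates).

Apply Bayes' rule sequentially, carrying P(ore) forward.
After 'background': P(ore) = 0.25·0.4500 / (0.25·0.4500 + 0.65·0.5500) ≈ 0.2394
After 'background': P(ore) = 0.25·0.2394 / (0.25·0.2394 + 0.65·0.7606) ≈ 0.1080
After 'background': P(ore) = 0.25·0.1080 / (0.25·0.1080 + 0.65·0.8920) ≈ 0.0445

0.044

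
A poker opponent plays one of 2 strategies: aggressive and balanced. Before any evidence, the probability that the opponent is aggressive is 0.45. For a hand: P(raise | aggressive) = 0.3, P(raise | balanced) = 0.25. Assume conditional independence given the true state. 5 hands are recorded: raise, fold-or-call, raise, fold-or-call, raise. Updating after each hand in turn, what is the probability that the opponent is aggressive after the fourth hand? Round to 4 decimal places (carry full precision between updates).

0.5065

After 'raise': P(aggressive) = 0.3·0.4500 / (0.3·0.4500 + 0.25·0.5500) ≈ 0.4954
After 'fold-or-call': P(aggressive) = 0.7·0.4954 / (0.7·0.4954 + 0.75·0.5046) ≈ 0.4782
After 'raise': P(aggressive) = 0.3·0.4782 / (0.3·0.4782 + 0.25·0.5218) ≈ 0.5237
After 'fold-or-call': P(aggressive) = 0.7·0.5237 / (0.7·0.5237 + 0.75·0.4763) ≈ 0.5065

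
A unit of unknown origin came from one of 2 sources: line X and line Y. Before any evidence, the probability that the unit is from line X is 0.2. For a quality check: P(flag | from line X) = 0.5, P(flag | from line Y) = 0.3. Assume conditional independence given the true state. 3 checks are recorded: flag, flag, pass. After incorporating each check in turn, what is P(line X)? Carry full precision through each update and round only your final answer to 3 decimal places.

After 'flag': P(line X) = 0.5·0.2000 / (0.5·0.2000 + 0.3·0.8000) ≈ 0.2941
After 'flag': P(line X) = 0.5·0.2941 / (0.5·0.2941 + 0.3·0.7059) ≈ 0.4098
After 'pass': P(line X) = 0.5·0.4098 / (0.5·0.4098 + 0.7·0.5902) ≈ 0.3316

0.332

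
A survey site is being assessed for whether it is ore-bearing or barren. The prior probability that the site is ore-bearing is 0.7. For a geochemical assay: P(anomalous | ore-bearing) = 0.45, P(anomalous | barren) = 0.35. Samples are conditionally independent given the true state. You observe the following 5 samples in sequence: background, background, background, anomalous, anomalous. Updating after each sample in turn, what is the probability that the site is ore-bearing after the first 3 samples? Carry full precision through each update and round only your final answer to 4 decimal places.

After 'background': P(ore) = 0.55·0.7000 / (0.55·0.7000 + 0.65·0.3000) ≈ 0.6638
After 'background': P(ore) = 0.55·0.6638 / (0.55·0.6638 + 0.65·0.3362) ≈ 0.6256
After 'background': P(ore) = 0.55·0.6256 / (0.55·0.6256 + 0.65·0.3744) ≈ 0.5857

0.5857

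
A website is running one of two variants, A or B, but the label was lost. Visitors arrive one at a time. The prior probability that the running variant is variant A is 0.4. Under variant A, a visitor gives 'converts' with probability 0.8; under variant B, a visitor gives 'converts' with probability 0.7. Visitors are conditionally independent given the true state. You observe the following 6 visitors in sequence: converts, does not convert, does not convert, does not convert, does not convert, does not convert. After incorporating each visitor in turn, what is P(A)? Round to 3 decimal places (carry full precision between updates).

0.091

After 'converts': P(A) = 0.8·0.4000 / (0.8·0.4000 + 0.7·0.6000) ≈ 0.4324
After 'does not convert': P(A) = 0.2·0.4324 / (0.2·0.4324 + 0.3·0.5676) ≈ 0.3368
After 'does not convert': P(A) = 0.2·0.3368 / (0.2·0.3368 + 0.3·0.6632) ≈ 0.2530
After 'does not convert': P(A) = 0.2·0.2530 / (0.2·0.2530 + 0.3·0.7470) ≈ 0.1842
After 'does not convert': P(A) = 0.2·0.1842 / (0.2·0.1842 + 0.3·0.8158) ≈ 0.1308
After 'does not convert': P(A) = 0.2·0.1308 / (0.2·0.1308 + 0.3·0.8692) ≈ 0.0912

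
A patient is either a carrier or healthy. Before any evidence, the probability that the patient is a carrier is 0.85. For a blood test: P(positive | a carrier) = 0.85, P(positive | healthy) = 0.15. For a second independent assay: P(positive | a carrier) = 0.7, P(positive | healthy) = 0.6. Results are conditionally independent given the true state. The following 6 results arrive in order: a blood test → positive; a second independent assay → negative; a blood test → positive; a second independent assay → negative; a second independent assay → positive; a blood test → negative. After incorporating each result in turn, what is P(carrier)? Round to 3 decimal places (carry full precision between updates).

0.955

After a blood test='positive': P(carrier) = 0.85·0.8500 / (0.85·0.8500 + 0.15·0.1500) ≈ 0.9698
After a second independent assay='negative': P(carrier) = 0.3·0.9698 / (0.3·0.9698 + 0.4·0.0302) ≈ 0.9601
After a blood test='positive': P(carrier) = 0.85·0.9601 / (0.85·0.9601 + 0.15·0.0399) ≈ 0.9927
After a second independent assay='negative': P(carrier) = 0.3·0.9927 / (0.3·0.9927 + 0.4·0.0073) ≈ 0.9903
After a second independent assay='positive': P(carrier) = 0.7·0.9903 / (0.7·0.9903 + 0.6·0.0097) ≈ 0.9917
After a blood test='negative': P(carrier) = 0.15·0.9917 / (0.15·0.9917 + 0.85·0.0083) ≈ 0.9547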